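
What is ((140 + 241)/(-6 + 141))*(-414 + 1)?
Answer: -52451/45 ≈ -1165.6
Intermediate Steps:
((140 + 241)/(-6 + 141))*(-414 + 1) = (381/135)*(-413) = (381*(1/135))*(-413) = (127/45)*(-413) = -52451/45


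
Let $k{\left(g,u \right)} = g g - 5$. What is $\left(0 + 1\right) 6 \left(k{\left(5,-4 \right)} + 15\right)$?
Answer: $210$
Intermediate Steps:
$k{\left(g,u \right)} = -5 + g^{2}$ ($k{\left(g,u \right)} = g^{2} - 5 = -5 + g^{2}$)
$\left(0 + 1\right) 6 \left(k{\left(5,-4 \right)} + 15\right) = \left(0 + 1\right) 6 \left(\left(-5 + 5^{2}\right) + 15\right) = 1 \cdot 6 \left(\left(-5 + 25\right) + 15\right) = 6 \left(20 + 15\right) = 6 \cdot 35 = 210$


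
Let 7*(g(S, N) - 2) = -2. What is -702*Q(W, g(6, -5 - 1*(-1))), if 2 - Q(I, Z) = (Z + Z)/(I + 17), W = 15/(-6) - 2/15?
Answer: -3730428/3017 ≈ -1236.5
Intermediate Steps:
g(S, N) = 12/7 (g(S, N) = 2 + (1/7)*(-2) = 2 - 2/7 = 12/7)
W = -79/30 (W = 15*(-1/6) - 2*1/15 = -5/2 - 2/15 = -79/30 ≈ -2.6333)
Q(I, Z) = 2 - 2*Z/(17 + I) (Q(I, Z) = 2 - (Z + Z)/(I + 17) = 2 - 2*Z/(17 + I))
-702*Q(W, g(6, -5 - 1*(-1))) = -1404*(17 - 79/30 - 1*12/7)/(17 - 79/30) = -1404*(17 - 79/30 - 12/7)/431/30 = -1404*30*2657/(431*210) = -702*5314/3017 = -3730428/3017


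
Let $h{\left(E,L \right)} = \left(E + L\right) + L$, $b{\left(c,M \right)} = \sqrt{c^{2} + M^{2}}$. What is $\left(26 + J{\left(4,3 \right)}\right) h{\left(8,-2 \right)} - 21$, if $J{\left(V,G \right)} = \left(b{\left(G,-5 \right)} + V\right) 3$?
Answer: $131 + 12 \sqrt{34} \approx 200.97$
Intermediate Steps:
$b{\left(c,M \right)} = \sqrt{M^{2} + c^{2}}$
$h{\left(E,L \right)} = E + 2 L$
$J{\left(V,G \right)} = 3 V + 3 \sqrt{25 + G^{2}}$ ($J{\left(V,G \right)} = \left(\sqrt{\left(-5\right)^{2} + G^{2}} + V\right) 3 = \left(\sqrt{25 + G^{2}} + V\right) 3 = \left(V + \sqrt{25 + G^{2}}\right) 3 = 3 V + 3 \sqrt{25 + G^{2}}$)
$\left(26 + J{\left(4,3 \right)}\right) h{\left(8,-2 \right)} - 21 = \left(26 + \left(3 \cdot 4 + 3 \sqrt{25 + 3^{2}}\right)\right) \left(8 + 2 \left(-2\right)\right) - 21 = \left(26 + \left(12 + 3 \sqrt{25 + 9}\right)\right) \left(8 - 4\right) - 21 = \left(26 + \left(12 + 3 \sqrt{34}\right)\right) 4 - 21 = \left(38 + 3 \sqrt{34}\right) 4 - 21 = \left(152 + 12 \sqrt{34}\right) - 21 = 131 + 12 \sqrt{34}$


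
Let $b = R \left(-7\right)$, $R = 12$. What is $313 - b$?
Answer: $397$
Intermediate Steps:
$b = -84$ ($b = 12 \left(-7\right) = -84$)
$313 - b = 313 - -84 = 313 + 84 = 397$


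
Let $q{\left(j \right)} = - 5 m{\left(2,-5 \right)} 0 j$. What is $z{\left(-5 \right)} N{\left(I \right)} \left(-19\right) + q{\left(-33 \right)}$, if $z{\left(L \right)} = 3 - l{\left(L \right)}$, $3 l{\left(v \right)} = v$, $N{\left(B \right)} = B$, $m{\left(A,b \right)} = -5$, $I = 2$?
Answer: $- \frac{532}{3} \approx -177.33$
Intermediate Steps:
$l{\left(v \right)} = \frac{v}{3}$
$q{\left(j \right)} = 0$ ($q{\left(j \right)} = \left(-5\right) \left(-5\right) 0 j = 25 \cdot 0 j = 0 j = 0$)
$z{\left(L \right)} = 3 - \frac{L}{3}$
$z{\left(-5 \right)} N{\left(I \right)} \left(-19\right) + q{\left(-33 \right)} = \left(3 - - \frac{5}{3}\right) 2 \left(-19\right) + 0 = \left(3 + \frac{5}{3}\right) 2 \left(-19\right) + 0 = \frac{14}{3} \cdot 2 \left(-19\right) + 0 = \frac{28}{3} \left(-19\right) + 0 = - \frac{532}{3} + 0 = - \frac{532}{3}$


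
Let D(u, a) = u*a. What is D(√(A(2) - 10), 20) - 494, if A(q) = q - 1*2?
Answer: -494 + 20*I*√10 ≈ -494.0 + 63.246*I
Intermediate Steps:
A(q) = -2 + q (A(q) = q - 2 = -2 + q)
D(u, a) = a*u
D(√(A(2) - 10), 20) - 494 = 20*√((-2 + 2) - 10) - 494 = 20*√(0 - 10) - 494 = 20*√(-10) - 494 = 20*(I*√10) - 494 = 20*I*√10 - 494 = -494 + 20*I*√10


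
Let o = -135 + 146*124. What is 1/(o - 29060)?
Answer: -1/11091 ≈ -9.0163e-5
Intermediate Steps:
o = 17969 (o = -135 + 18104 = 17969)
1/(o - 29060) = 1/(17969 - 29060) = 1/(-11091) = -1/11091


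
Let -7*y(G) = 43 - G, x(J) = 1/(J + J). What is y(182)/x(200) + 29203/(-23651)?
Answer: 1314791179/165557 ≈ 7941.6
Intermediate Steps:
x(J) = 1/(2*J)
y(G) = -43/7 + G/7 (y(G) = -(43 - G)/7 = -43/7 + G/7)
y(182)/x(200) + 29203/(-23651) = (-43/7 + (1/7)*182)/(((1/2)/200)) + 29203/(-23651) = (-43/7 + 26)/(((1/2)*(1/200))) + 29203*(-1/23651) = 139/(7*(1/400)) - 29203/23651 = (139/7)*400 - 29203/23651 = 55600/7 - 29203/23651 = 1314791179/165557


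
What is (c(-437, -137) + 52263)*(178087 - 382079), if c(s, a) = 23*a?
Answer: -10018455104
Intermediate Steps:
(c(-437, -137) + 52263)*(178087 - 382079) = (23*(-137) + 52263)*(178087 - 382079) = (-3151 + 52263)*(-203992) = 49112*(-203992) = -10018455104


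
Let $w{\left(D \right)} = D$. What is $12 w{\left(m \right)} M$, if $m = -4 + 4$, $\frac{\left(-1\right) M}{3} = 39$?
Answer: $0$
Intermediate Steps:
$M = -117$ ($M = \left(-3\right) 39 = -117$)
$m = 0$
$12 w{\left(m \right)} M = 12 \cdot 0 \left(-117\right) = 0 \left(-117\right) = 0$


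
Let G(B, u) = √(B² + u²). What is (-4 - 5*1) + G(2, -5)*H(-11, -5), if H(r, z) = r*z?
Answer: -9 + 55*√29 ≈ 287.18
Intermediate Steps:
(-4 - 5*1) + G(2, -5)*H(-11, -5) = (-4 - 5*1) + √(2² + (-5)²)*(-11*(-5)) = (-4 - 5) + √(4 + 25)*55 = -9 + √29*55 = -9 + 55*√29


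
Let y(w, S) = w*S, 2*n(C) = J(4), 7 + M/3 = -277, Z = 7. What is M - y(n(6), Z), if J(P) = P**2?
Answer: -908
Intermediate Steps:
M = -852 (M = -21 + 3*(-277) = -21 - 831 = -852)
n(C) = 8 (n(C) = (1/2)*4**2 = (1/2)*16 = 8)
y(w, S) = S*w
M - y(n(6), Z) = -852 - 7*8 = -852 - 1*56 = -852 - 56 = -908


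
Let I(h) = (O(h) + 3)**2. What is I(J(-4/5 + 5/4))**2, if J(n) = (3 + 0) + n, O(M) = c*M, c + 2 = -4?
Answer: 981506241/10000 ≈ 98151.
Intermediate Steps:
c = -6 (c = -2 - 4 = -6)
O(M) = -6*M
J(n) = 3 + n
I(h) = (3 - 6*h)**2 (I(h) = (-6*h + 3)**2 = (3 - 6*h)**2)
I(J(-4/5 + 5/4))**2 = (9*(1 - 2*(3 + (-4/5 + 5/4)))**2)**2 = (9*(1 - 2*(3 + 9/20))**2)**2 = (9*(1 - 2*69/20)**2)**2 = (9*(1 - 69/10)**2)**2 = (9*(-59/10)**2)**2 = (9*(3481/100))**2 = (31329/100)**2 = 981506241/10000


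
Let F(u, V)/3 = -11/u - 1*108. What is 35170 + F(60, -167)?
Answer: 696909/20 ≈ 34845.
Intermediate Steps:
F(u, V) = -324 - 33/u (F(u, V) = 3*(-11/u - 1*108) = 3*(-11/u - 108) = 3*(-108 - 11/u) = -324 - 33/u)
35170 + F(60, -167) = 35170 + (-324 - 33/60) = 35170 + (-324 - 33*1/60) = 35170 + (-324 - 11/20) = 35170 - 6491/20 = 696909/20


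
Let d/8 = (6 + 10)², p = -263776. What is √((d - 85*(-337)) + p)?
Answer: I*√233083 ≈ 482.79*I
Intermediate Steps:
d = 2048 (d = 8*(6 + 10)² = 8*16² = 8*256 = 2048)
√((d - 85*(-337)) + p) = √((2048 - 85*(-337)) - 263776) = √((2048 + 28645) - 263776) = √(30693 - 263776) = √(-233083) = I*√233083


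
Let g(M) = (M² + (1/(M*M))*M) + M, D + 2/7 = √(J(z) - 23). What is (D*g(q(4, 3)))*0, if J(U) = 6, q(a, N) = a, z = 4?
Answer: 0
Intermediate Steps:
D = -2/7 + I*√17 (D = -2/7 + √(6 - 23) = -2/7 + √(-17) = -2/7 + I*√17 ≈ -0.28571 + 4.1231*I)
g(M) = M + 1/M + M² (g(M) = (M² + M/M²) + M = (M² + 1/M) + M = (1/M + M²) + M = M + 1/M + M²)
(D*g(q(4, 3)))*0 = ((-2/7 + I*√17)*(4 + 1/4 + 4²))*0 = ((-2/7 + I*√17)*(4 + ¼ + 16))*0 = ((-2/7 + I*√17)*(81/4))*0 = (-81/14 + 81*I*√17/4)*0 = 0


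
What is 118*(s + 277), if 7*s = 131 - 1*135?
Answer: 228330/7 ≈ 32619.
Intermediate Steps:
s = -4/7 (s = (131 - 1*135)/7 = (131 - 135)/7 = (⅐)*(-4) = -4/7 ≈ -0.57143)
118*(s + 277) = 118*(-4/7 + 277) = 118*(1935/7) = 228330/7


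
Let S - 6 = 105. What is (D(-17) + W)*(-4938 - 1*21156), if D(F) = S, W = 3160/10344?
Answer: -1251798764/431 ≈ -2.9044e+6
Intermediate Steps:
S = 111 (S = 6 + 105 = 111)
W = 395/1293 (W = 3160*(1/10344) = 395/1293 ≈ 0.30549)
D(F) = 111
(D(-17) + W)*(-4938 - 1*21156) = (111 + 395/1293)*(-4938 - 1*21156) = 143918*(-4938 - 21156)/1293 = (143918/1293)*(-26094) = -1251798764/431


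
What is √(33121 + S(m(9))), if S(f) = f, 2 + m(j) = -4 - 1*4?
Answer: 3*√3679 ≈ 181.96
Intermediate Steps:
m(j) = -10 (m(j) = -2 + (-4 - 1*4) = -2 + (-4 - 4) = -2 - 8 = -10)
√(33121 + S(m(9))) = √(33121 - 10) = √33111 = 3*√3679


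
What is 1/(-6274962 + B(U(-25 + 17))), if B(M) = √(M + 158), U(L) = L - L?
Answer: -3137481/19687574050643 - √158/39375148101286 ≈ -1.5936e-7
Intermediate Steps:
U(L) = 0
B(M) = √(158 + M)
1/(-6274962 + B(U(-25 + 17))) = 1/(-6274962 + √(158 + 0)) = 1/(-6274962 + √158)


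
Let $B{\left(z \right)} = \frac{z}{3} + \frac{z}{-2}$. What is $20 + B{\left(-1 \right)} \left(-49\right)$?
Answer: $\frac{71}{6} \approx 11.833$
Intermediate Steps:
$B{\left(z \right)} = - \frac{z}{6}$ ($B{\left(z \right)} = z \frac{1}{3} + z \left(- \frac{1}{2}\right) = \frac{z}{3} - \frac{z}{2} = - \frac{z}{6}$)
$20 + B{\left(-1 \right)} \left(-49\right) = 20 + \left(- \frac{1}{6}\right) \left(-1\right) \left(-49\right) = 20 + \frac{1}{6} \left(-49\right) = 20 - \frac{49}{6} = \frac{71}{6}$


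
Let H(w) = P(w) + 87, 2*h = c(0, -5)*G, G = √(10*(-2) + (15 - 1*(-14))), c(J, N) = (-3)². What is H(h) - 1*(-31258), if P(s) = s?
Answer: 62717/2 ≈ 31359.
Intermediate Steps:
c(J, N) = 9
G = 3 (G = √(-20 + (15 + 14)) = √(-20 + 29) = √9 = 3)
h = 27/2 (h = (9*3)/2 = (½)*27 = 27/2 ≈ 13.500)
H(w) = 87 + w (H(w) = w + 87 = 87 + w)
H(h) - 1*(-31258) = (87 + 27/2) - 1*(-31258) = 201/2 + 31258 = 62717/2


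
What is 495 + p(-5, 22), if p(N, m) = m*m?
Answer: 979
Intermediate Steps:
p(N, m) = m²
495 + p(-5, 22) = 495 + 22² = 495 + 484 = 979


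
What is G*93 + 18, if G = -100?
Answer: -9282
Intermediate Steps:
G*93 + 18 = -100*93 + 18 = -9300 + 18 = -9282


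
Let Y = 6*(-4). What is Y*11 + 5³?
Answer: -139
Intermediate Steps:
Y = -24
Y*11 + 5³ = -24*11 + 5³ = -264 + 125 = -139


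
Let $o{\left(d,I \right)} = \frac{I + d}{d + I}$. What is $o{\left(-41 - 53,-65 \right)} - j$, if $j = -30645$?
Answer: $30646$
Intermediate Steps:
$o{\left(d,I \right)} = 1$ ($o{\left(d,I \right)} = \frac{I + d}{I + d} = 1$)
$o{\left(-41 - 53,-65 \right)} - j = 1 - -30645 = 1 + 30645 = 30646$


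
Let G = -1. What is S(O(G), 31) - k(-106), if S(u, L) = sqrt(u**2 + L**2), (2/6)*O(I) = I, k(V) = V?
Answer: 106 + sqrt(970) ≈ 137.14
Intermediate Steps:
O(I) = 3*I
S(u, L) = sqrt(L**2 + u**2)
S(O(G), 31) - k(-106) = sqrt(31**2 + (3*(-1))**2) - 1*(-106) = sqrt(961 + (-3)**2) + 106 = sqrt(961 + 9) + 106 = sqrt(970) + 106 = 106 + sqrt(970)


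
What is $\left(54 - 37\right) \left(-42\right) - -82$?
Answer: $-632$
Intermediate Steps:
$\left(54 - 37\right) \left(-42\right) - -82 = 17 \left(-42\right) + 82 = -714 + 82 = -632$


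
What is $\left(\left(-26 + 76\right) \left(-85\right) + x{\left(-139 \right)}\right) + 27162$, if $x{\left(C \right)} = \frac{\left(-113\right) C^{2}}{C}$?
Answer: $38619$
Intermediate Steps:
$x{\left(C \right)} = - 113 C$
$\left(\left(-26 + 76\right) \left(-85\right) + x{\left(-139 \right)}\right) + 27162 = \left(\left(-26 + 76\right) \left(-85\right) - -15707\right) + 27162 = \left(50 \left(-85\right) + 15707\right) + 27162 = \left(-4250 + 15707\right) + 27162 = 11457 + 27162 = 38619$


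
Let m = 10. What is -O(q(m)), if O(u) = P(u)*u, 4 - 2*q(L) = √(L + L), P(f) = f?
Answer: -9 + 4*√5 ≈ -0.055728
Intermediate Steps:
q(L) = 2 - √2*√L/2 (q(L) = 2 - √(L + L)/2 = 2 - √2*√L/2)
O(u) = u² (O(u) = u*u = u²)
-O(q(m)) = -(2 - √2*√10/2)² = -(2 - √5)²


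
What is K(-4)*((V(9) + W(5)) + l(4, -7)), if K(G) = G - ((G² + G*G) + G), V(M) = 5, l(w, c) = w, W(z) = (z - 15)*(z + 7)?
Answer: 3552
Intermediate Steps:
W(z) = (-15 + z)*(7 + z)
K(G) = -2*G² (K(G) = G - ((G² + G²) + G) = G - (2*G² + G) = G - (G + 2*G²) = G + (-G - 2*G²) = -2*G²)
K(-4)*((V(9) + W(5)) + l(4, -7)) = (-2*(-4)²)*((5 + (-105 + 5² - 8*5)) + 4) = (-2*16)*((5 + (-105 + 25 - 40)) + 4) = -32*((5 - 120) + 4) = -32*(-115 + 4) = -32*(-111) = 3552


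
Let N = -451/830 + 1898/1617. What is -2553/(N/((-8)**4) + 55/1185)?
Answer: -369576809226240/6741180829 ≈ -54824.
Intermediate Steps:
N = 846073/1342110 (N = -451*1/830 + 1898*(1/1617) = -451/830 + 1898/1617 = 846073/1342110 ≈ 0.63041)
-2553/(N/((-8)**4) + 55/1185) = -2553/(846073/(1342110*((-8)**4)) + 55/1185) = -2553/((846073/1342110)/4096 + 55*(1/1185)) = -2553/((846073/1342110)*(1/4096) + 11/237) = -2553/(846073/5497282560 + 11/237) = -2553/6741180829/144761774080 = -2553*144761774080/6741180829 = -369576809226240/6741180829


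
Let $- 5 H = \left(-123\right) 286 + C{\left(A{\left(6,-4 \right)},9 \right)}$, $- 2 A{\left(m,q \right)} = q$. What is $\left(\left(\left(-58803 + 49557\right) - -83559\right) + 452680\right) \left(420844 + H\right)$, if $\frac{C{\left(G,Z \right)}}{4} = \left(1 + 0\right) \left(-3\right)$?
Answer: $225490818826$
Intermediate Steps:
$A{\left(m,q \right)} = - \frac{q}{2}$
$C{\left(G,Z \right)} = -12$ ($C{\left(G,Z \right)} = 4 \left(1 + 0\right) \left(-3\right) = 4 \cdot 1 \left(-3\right) = 4 \left(-3\right) = -12$)
$H = 7038$ ($H = - \frac{\left(-123\right) 286 - 12}{5} = - \frac{-35178 - 12}{5} = \left(- \frac{1}{5}\right) \left(-35190\right) = 7038$)
$\left(\left(\left(-58803 + 49557\right) - -83559\right) + 452680\right) \left(420844 + H\right) = \left(\left(\left(-58803 + 49557\right) - -83559\right) + 452680\right) \left(420844 + 7038\right) = \left(\left(-9246 + 83559\right) + 452680\right) 427882 = \left(74313 + 452680\right) 427882 = 526993 \cdot 427882 = 225490818826$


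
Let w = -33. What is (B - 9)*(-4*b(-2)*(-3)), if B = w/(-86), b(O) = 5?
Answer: -22230/43 ≈ -516.98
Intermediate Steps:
B = 33/86 (B = -33/(-86) = -33*(-1/86) = 33/86 ≈ 0.38372)
(B - 9)*(-4*b(-2)*(-3)) = (33/86 - 9)*(-4*5*(-3)) = -(-7410)*(-3)/43 = -741/86*60 = -22230/43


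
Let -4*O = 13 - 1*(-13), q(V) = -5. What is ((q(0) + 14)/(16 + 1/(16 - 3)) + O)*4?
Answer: -4966/209 ≈ -23.761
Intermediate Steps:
O = -13/2 (O = -(13 - 1*(-13))/4 = -(13 + 13)/4 = -¼*26 = -13/2 ≈ -6.5000)
((q(0) + 14)/(16 + 1/(16 - 3)) + O)*4 = ((-5 + 14)/(16 + 1/(16 - 3)) - 13/2)*4 = (9/(16 + 1/13) - 13/2)*4 = (9/(209/13) - 13/2)*4 = (9*(13/209) - 13/2)*4 = (117/209 - 13/2)*4 = -2483/418*4 = -4966/209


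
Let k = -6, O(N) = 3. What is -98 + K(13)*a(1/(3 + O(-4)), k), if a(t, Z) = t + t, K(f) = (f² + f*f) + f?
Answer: 19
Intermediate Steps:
K(f) = f + 2*f² (K(f) = (f² + f²) + f = 2*f² + f = f + 2*f²)
a(t, Z) = 2*t
-98 + K(13)*a(1/(3 + O(-4)), k) = -98 + (13*(1 + 2*13))*(2/(3 + 3)) = -98 + (13*(1 + 26))*(2/6) = -98 + (13*27)*(2*(⅙)) = -98 + 351*(⅓) = -98 + 117 = 19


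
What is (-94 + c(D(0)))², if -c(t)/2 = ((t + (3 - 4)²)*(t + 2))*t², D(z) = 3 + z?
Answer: 206116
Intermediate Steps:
c(t) = -2*t²*(1 + t)*(2 + t) (c(t) = -2*(t + (3 - 4)²)*(t + 2)*t² = -2*(t + (-1)²)*(2 + t)*t² = -2*(t + 1)*(2 + t)*t² = -2*(1 + t)*(2 + t)*t² = -2*t²*(1 + t)*(2 + t))
(-94 + c(D(0)))² = (-94 + 2*(3 + 0)²*(-2 - (3 + 0)² - 3*(3 + 0)))² = (-94 + 2*3²*(-2 - 1*3² - 3*3))² = (-94 + 2*9*(-2 - 1*9 - 9))² = (-94 + 2*9*(-2 - 9 - 9))² = (-94 + 2*9*(-20))² = (-94 - 360)² = (-454)² = 206116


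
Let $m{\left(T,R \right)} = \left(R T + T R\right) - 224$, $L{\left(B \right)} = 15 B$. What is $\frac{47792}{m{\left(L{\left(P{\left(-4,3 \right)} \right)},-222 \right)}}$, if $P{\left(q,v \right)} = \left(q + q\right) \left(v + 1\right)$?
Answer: $\frac{2987}{13306} \approx 0.22449$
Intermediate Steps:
$P{\left(q,v \right)} = 2 q \left(1 + v\right)$
$m{\left(T,R \right)} = -224 + 2 R T$ ($m{\left(T,R \right)} = \left(R T + R T\right) - 224 = 2 R T - 224 = -224 + 2 R T$)
$\frac{47792}{m{\left(L{\left(P{\left(-4,3 \right)} \right)},-222 \right)}} = \frac{47792}{-224 + 2 \left(-222\right) 15 \cdot 2 \left(-4\right) \left(1 + 3\right)} = \frac{47792}{-224 + 2 \left(-222\right) 15 \cdot 2 \left(-4\right) 4} = \frac{47792}{-224 + 2 \left(-222\right) 15 \left(-32\right)} = \frac{47792}{-224 + 2 \left(-222\right) \left(-480\right)} = \frac{47792}{-224 + 213120} = \frac{47792}{212896} = 47792 \cdot \frac{1}{212896} = \frac{2987}{13306}$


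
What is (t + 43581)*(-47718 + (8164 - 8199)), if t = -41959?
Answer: -77455366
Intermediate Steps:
(t + 43581)*(-47718 + (8164 - 8199)) = (-41959 + 43581)*(-47718 + (8164 - 8199)) = 1622*(-47718 - 35) = 1622*(-47753) = -77455366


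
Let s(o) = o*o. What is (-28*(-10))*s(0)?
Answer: 0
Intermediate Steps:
s(o) = o²
(-28*(-10))*s(0) = -28*(-10)*0² = 280*0 = 0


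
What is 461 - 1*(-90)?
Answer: 551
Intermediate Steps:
461 - 1*(-90) = 461 + 90 = 551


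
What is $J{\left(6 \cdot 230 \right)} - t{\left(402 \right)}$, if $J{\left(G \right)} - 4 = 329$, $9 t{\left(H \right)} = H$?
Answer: $\frac{865}{3} \approx 288.33$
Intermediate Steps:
$t{\left(H \right)} = \frac{H}{9}$
$J{\left(G \right)} = 333$ ($J{\left(G \right)} = 4 + 329 = 333$)
$J{\left(6 \cdot 230 \right)} - t{\left(402 \right)} = 333 - \frac{1}{9} \cdot 402 = 333 - \frac{134}{3} = \frac{865}{3}$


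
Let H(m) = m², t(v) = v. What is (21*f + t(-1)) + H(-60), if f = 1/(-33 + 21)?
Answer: 14389/4 ≈ 3597.3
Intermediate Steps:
f = -1/12 (f = 1/(-12) = -1/12 ≈ -0.083333)
(21*f + t(-1)) + H(-60) = (21*(-1/12) - 1) + (-60)² = (-7/4 - 1) + 3600 = -11/4 + 3600 = 14389/4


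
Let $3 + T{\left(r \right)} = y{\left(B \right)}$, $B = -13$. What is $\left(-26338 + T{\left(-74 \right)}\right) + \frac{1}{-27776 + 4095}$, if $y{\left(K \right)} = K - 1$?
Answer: $- \frac{624112756}{23681} \approx -26355.0$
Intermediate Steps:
$y{\left(K \right)} = -1 + K$
$T{\left(r \right)} = -17$ ($T{\left(r \right)} = -3 - 14 = -17$)
$\left(-26338 + T{\left(-74 \right)}\right) + \frac{1}{-27776 + 4095} = \left(-26338 - 17\right) + \frac{1}{-27776 + 4095} = -26355 + \frac{1}{-23681} = -26355 - \frac{1}{23681} = - \frac{624112756}{23681}$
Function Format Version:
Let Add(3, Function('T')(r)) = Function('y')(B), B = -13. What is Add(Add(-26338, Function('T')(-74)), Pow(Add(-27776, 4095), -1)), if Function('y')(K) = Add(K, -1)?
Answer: Rational(-624112756, 23681) ≈ -26355.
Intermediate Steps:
Function('y')(K) = Add(-1, K)
Function('T')(r) = -17 (Function('T')(r) = Add(-3, Add(-1, -13)) = Add(-3, -14) = -17)
Add(Add(-26338, Function('T')(-74)), Pow(Add(-27776, 4095), -1)) = Add(Add(-26338, -17), Pow(Add(-27776, 4095), -1)) = Add(-26355, Pow(-23681, -1)) = Add(-26355, Rational(-1, 23681)) = Rational(-624112756, 23681)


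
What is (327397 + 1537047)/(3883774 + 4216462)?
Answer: 466111/2025059 ≈ 0.23017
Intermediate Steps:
(327397 + 1537047)/(3883774 + 4216462) = 1864444/8100236 = 1864444*(1/8100236) = 466111/2025059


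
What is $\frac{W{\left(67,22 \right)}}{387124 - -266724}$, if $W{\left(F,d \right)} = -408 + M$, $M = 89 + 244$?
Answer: $- \frac{75}{653848} \approx -0.00011471$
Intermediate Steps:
$M = 333$
$W{\left(F,d \right)} = -75$ ($W{\left(F,d \right)} = -408 + 333 = -75$)
$\frac{W{\left(67,22 \right)}}{387124 - -266724} = - \frac{75}{387124 - -266724} = - \frac{75}{387124 + 266724} = - \frac{75}{653848}$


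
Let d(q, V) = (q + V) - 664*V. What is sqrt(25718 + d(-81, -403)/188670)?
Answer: 2*sqrt(6357762573865)/31445 ≈ 160.37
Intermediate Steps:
d(q, V) = q - 663*V (d(q, V) = (V + q) - 664*V = q - 663*V)
sqrt(25718 + d(-81, -403)/188670) = sqrt(25718 + (-81 - 663*(-403))/188670) = sqrt(25718 + (-81 + 267189)*(1/188670)) = sqrt(25718 + 267108*(1/188670)) = sqrt(25718 + 44518/31445) = sqrt(808747028/31445) = 2*sqrt(6357762573865)/31445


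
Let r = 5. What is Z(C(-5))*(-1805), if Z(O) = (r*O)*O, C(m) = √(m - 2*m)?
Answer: -45125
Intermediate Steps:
C(m) = √(-m)
Z(O) = 5*O² (Z(O) = (5*O)*O = 5*O²)
Z(C(-5))*(-1805) = (5*(√(-1*(-5)))²)*(-1805) = (5*(√5)²)*(-1805) = (5*5)*(-1805) = 25*(-1805) = -45125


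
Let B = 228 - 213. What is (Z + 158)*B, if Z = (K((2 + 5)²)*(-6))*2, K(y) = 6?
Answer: 1290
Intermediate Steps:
B = 15
Z = -72 (Z = (6*(-6))*2 = -36*2 = -72)
(Z + 158)*B = (-72 + 158)*15 = 86*15 = 1290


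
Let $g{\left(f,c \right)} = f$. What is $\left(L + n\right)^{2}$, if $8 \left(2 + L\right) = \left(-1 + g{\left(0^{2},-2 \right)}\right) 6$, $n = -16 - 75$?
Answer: $\frac{140625}{16} \approx 8789.1$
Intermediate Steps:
$n = -91$ ($n = -16 - 75 = -91$)
$L = - \frac{11}{4}$ ($L = -2 + \frac{\left(-1 + 0^{2}\right) 6}{8} = -2 + \frac{\left(-1 + 0\right) 6}{8} = -2 + \frac{\left(-1\right) 6}{8} = -2 + \frac{1}{8} \left(-6\right) = -2 - \frac{3}{4} = - \frac{11}{4} \approx -2.75$)
$\left(L + n\right)^{2} = \left(- \frac{11}{4} - 91\right)^{2} = \left(- \frac{375}{4}\right)^{2} = \frac{140625}{16}$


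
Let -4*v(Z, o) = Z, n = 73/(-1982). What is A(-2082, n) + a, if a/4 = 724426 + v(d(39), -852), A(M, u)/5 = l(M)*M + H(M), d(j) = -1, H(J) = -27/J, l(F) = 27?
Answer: 1815944735/694 ≈ 2.6166e+6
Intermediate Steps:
n = -73/1982 (n = 73*(-1/1982) = -73/1982 ≈ -0.036831)
v(Z, o) = -Z/4
A(M, u) = -135/M + 135*M (A(M, u) = 5*(27*M - 27/M) = 5*(-27/M + 27*M) = -135/M + 135*M)
a = 2897705 (a = 4*(724426 - ¼*(-1)) = 4*(724426 + ¼) = 4*(2897705/4) = 2897705)
A(-2082, n) + a = (-135/(-2082) + 135*(-2082)) + 2897705 = (-135*(-1/2082) - 281070) + 2897705 = (45/694 - 281070) + 2897705 = -195062535/694 + 2897705 = 1815944735/694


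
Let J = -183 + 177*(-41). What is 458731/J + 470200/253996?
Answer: -28254387769/472432560 ≈ -59.806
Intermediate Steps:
J = -7440 (J = -183 - 7257 = -7440)
458731/J + 470200/253996 = 458731/(-7440) + 470200/253996 = 458731*(-1/7440) + 470200*(1/253996) = -458731/7440 + 117550/63499 = -28254387769/472432560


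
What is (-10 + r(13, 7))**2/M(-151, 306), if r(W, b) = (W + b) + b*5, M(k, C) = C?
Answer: 225/34 ≈ 6.6176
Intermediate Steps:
r(W, b) = W + 6*b (r(W, b) = (W + b) + 5*b = W + 6*b)
(-10 + r(13, 7))**2/M(-151, 306) = (-10 + (13 + 6*7))**2/306 = (-10 + (13 + 42))**2*(1/306) = (-10 + 55)**2*(1/306) = 45**2*(1/306) = 2025*(1/306) = 225/34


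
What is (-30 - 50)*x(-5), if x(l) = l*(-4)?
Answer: -1600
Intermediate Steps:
x(l) = -4*l
(-30 - 50)*x(-5) = (-30 - 50)*(-4*(-5)) = -80*20 = -1600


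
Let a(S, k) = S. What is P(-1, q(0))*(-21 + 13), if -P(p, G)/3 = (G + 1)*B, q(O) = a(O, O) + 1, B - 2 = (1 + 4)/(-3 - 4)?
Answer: 432/7 ≈ 61.714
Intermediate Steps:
B = 9/7 (B = 2 + (1 + 4)/(-3 - 4) = 2 + 5/(-7) = 2 + 5*(-1/7) = 2 - 5/7 = 9/7 ≈ 1.2857)
q(O) = 1 + O (q(O) = O + 1 = 1 + O)
P(p, G) = -27/7 - 27*G/7 (P(p, G) = -3*(G + 1)*9/7 = -3*(1 + G)*9/7 = -3*(9/7 + 9*G/7) = -27/7 - 27*G/7)
P(-1, q(0))*(-21 + 13) = (-27/7 - 27*(1 + 0)/7)*(-21 + 13) = (-27/7 - 27/7*1)*(-8) = (-27/7 - 27/7)*(-8) = -54/7*(-8) = 432/7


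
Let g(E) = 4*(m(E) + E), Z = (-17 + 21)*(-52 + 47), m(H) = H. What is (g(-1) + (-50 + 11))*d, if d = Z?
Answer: 940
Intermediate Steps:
Z = -20 (Z = 4*(-5) = -20)
g(E) = 8*E (g(E) = 4*(E + E) = 4*(2*E) = 8*E)
d = -20
(g(-1) + (-50 + 11))*d = (8*(-1) + (-50 + 11))*(-20) = (-8 - 39)*(-20) = -47*(-20) = 940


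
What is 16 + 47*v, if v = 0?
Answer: 16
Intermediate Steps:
16 + 47*v = 16 + 47*0 = 16 + 0 = 16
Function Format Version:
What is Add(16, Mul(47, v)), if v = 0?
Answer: 16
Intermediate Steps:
Add(16, Mul(47, v)) = Add(16, Mul(47, 0)) = Add(16, 0) = 16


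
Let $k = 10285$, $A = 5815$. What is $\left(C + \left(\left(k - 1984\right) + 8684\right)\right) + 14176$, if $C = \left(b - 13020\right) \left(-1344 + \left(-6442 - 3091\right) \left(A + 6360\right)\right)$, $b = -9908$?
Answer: $2661152543593$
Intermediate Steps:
$C = 2661152512432$ ($C = \left(-9908 - 13020\right) \left(-1344 + \left(-6442 - 3091\right) \left(5815 + 6360\right)\right) = - 22928 \left(-1344 - 116064275\right) = \left(-22928\right) \left(-116065619\right) = 2661152512432$)
$\left(C + \left(\left(k - 1984\right) + 8684\right)\right) + 14176 = \left(2661152512432 + \left(\left(10285 - 1984\right) + 8684\right)\right) + 14176 = \left(2661152512432 + \left(8301 + 8684\right)\right) + 14176 = \left(2661152512432 + 16985\right) + 14176 = 2661152529417 + 14176 = 2661152543593$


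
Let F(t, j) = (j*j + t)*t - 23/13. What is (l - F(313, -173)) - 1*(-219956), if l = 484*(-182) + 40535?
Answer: -120813436/13 ≈ -9.2933e+6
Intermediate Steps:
F(t, j) = -23/13 + t*(t + j²) (F(t, j) = (j² + t)*t - 23*1/13 = (t + j²)*t - 23/13 = t*(t + j²) - 23/13 = -23/13 + t*(t + j²))
l = -47553 (l = -88088 + 40535 = -47553)
(l - F(313, -173)) - 1*(-219956) = (-47553 - (-23/13 + 313² + 313*(-173)²)) - 1*(-219956) = (-47553 - (-23/13 + 97969 + 313*29929)) + 219956 = (-47553 - (-23/13 + 97969 + 9367777)) + 219956 = (-47553 - 1*123054675/13) + 219956 = (-47553 - 123054675/13) + 219956 = -123672864/13 + 219956 = -120813436/13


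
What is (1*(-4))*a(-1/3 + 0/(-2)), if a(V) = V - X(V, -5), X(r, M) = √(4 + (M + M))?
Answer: 4/3 + 4*I*√6 ≈ 1.3333 + 9.798*I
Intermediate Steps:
X(r, M) = √(4 + 2*M)
a(V) = V - I*√6 (a(V) = V - √(4 + 2*(-5)) = V - √(4 - 10) = V - √(-6) = V - I*√6)
(1*(-4))*a(-1/3 + 0/(-2)) = (1*(-4))*((-1/3 + 0/(-2)) - I*√6) = -4*((-1*⅓ + 0*(-½)) - I*√6) = -4*((-⅓ + 0) - I*√6) = -4*(-⅓ - I*√6) = 4/3 + 4*I*√6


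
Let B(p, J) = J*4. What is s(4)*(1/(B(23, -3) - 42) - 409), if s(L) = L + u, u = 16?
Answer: -220870/27 ≈ -8180.4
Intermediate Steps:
B(p, J) = 4*J
s(L) = 16 + L (s(L) = L + 16 = 16 + L)
s(4)*(1/(B(23, -3) - 42) - 409) = (16 + 4)*(1/(4*(-3) - 42) - 409) = 20*(1/(-12 - 42) - 409) = 20*(1/(-54) - 409) = 20*(-1/54 - 409) = 20*(-22087/54) = -220870/27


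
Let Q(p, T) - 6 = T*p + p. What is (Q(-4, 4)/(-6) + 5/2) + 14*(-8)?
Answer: -643/6 ≈ -107.17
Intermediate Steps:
Q(p, T) = 6 + p + T*p (Q(p, T) = 6 + (T*p + p) = 6 + (p + T*p) = 6 + p + T*p)
(Q(-4, 4)/(-6) + 5/2) + 14*(-8) = ((6 - 4 + 4*(-4))/(-6) + 5/2) + 14*(-8) = ((6 - 4 - 16)*(-⅙) + 5*(½)) - 112 = (-14*(-⅙) + 5/2) - 112 = (7/3 + 5/2) - 112 = 29/6 - 112 = -643/6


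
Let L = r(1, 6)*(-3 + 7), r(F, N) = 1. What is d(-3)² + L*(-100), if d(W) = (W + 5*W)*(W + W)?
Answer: 11264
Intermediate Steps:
d(W) = 12*W² (d(W) = (6*W)*(2*W) = 12*W²)
L = 4 (L = 1*(-3 + 7) = 1*4 = 4)
d(-3)² + L*(-100) = (12*(-3)²)² + 4*(-100) = (12*9)² - 400 = 108² - 400 = 11664 - 400 = 11264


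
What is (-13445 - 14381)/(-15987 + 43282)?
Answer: -27826/27295 ≈ -1.0195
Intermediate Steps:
(-13445 - 14381)/(-15987 + 43282) = -27826/27295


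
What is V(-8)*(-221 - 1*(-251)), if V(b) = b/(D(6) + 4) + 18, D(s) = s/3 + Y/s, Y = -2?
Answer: 8460/17 ≈ 497.65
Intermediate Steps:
D(s) = -2/s + s/3 (D(s) = s/3 - 2/s = -2/s + s/3)
V(b) = 18 + 3*b/17 (V(b) = b/((-2/6 + (⅓)*6) + 4) + 18 = b/((-2*⅙ + 2) + 4) + 18 = b/((-⅓ + 2) + 4) + 18 = b/(5/3 + 4) + 18 = b/(17/3) + 18 = 3*b/17 + 18 = 18 + 3*b/17)
V(-8)*(-221 - 1*(-251)) = (18 + (3/17)*(-8))*(-221 - 1*(-251)) = (18 - 24/17)*(-221 + 251) = (282/17)*30 = 8460/17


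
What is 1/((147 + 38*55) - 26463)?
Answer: -1/24226 ≈ -4.1278e-5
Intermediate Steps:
1/((147 + 38*55) - 26463) = 1/((147 + 2090) - 26463) = 1/(2237 - 26463) = 1/(-24226) = -1/24226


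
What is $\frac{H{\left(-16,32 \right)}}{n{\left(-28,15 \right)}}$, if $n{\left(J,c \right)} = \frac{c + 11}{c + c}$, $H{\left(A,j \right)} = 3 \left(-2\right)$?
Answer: $- \frac{90}{13} \approx -6.9231$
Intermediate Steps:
$H{\left(A,j \right)} = -6$
$n{\left(J,c \right)} = \frac{11 + c}{2 c}$
$\frac{H{\left(-16,32 \right)}}{n{\left(-28,15 \right)}} = - \frac{6}{\frac{1}{2} \cdot \frac{1}{15} \left(11 + 15\right)} = - \frac{6}{\frac{1}{2} \cdot \frac{1}{15} \cdot 26} = - \frac{6}{\frac{13}{15}} = \left(-6\right) \frac{15}{13} = - \frac{90}{13}$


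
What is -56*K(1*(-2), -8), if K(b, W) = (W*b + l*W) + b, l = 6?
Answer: 1904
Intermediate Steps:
K(b, W) = b + 6*W + W*b (K(b, W) = (W*b + 6*W) + b = (6*W + W*b) + b = b + 6*W + W*b)
-56*K(1*(-2), -8) = -56*(1*(-2) + 6*(-8) - 8*(-2)) = -56*(-2 - 48 - 8*(-2)) = -56*(-2 - 48 + 16) = -56*(-34) = 1904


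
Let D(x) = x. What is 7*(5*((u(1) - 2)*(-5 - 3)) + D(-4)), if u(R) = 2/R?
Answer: -28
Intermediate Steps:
7*(5*((u(1) - 2)*(-5 - 3)) + D(-4)) = 7*(5*((2/1 - 2)*(-5 - 3)) - 4) = 7*(5*((2*1 - 2)*(-8)) - 4) = 7*(5*((2 - 2)*(-8)) - 4) = 7*(5*(0*(-8)) - 4) = 7*(5*0 - 4) = 7*(0 - 4) = 7*(-4) = -28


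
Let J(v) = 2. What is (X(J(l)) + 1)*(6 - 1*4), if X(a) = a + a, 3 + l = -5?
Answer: 10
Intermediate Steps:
l = -8 (l = -3 - 5 = -8)
X(a) = 2*a
(X(J(l)) + 1)*(6 - 1*4) = (2*2 + 1)*(6 - 1*4) = (4 + 1)*(6 - 4) = 5*2 = 10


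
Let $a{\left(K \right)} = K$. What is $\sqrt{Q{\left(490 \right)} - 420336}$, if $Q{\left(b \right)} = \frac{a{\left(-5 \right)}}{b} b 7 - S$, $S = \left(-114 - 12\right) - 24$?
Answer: $i \sqrt{420221} \approx 648.24 i$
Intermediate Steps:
$S = -150$ ($S = -126 - 24 = -150$)
$Q{\left(b \right)} = 115$ ($Q{\left(b \right)} = - \frac{5}{b} b 7 - -150 = \left(-5\right) 7 + 150 = -35 + 150 = 115$)
$\sqrt{Q{\left(490 \right)} - 420336} = \sqrt{115 - 420336} = \sqrt{-420221} = i \sqrt{420221}$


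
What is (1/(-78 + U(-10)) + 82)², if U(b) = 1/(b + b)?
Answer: 16379392324/2436721 ≈ 6721.9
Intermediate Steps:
U(b) = 1/(2*b)
(1/(-78 + U(-10)) + 82)² = (1/(-78 + (½)/(-10)) + 82)² = (1/(-78 + (½)*(-⅒)) + 82)² = (1/(-78 - 1/20) + 82)² = (1/(-1561/20) + 82)² = (-20/1561 + 82)² = (127982/1561)² = 16379392324/2436721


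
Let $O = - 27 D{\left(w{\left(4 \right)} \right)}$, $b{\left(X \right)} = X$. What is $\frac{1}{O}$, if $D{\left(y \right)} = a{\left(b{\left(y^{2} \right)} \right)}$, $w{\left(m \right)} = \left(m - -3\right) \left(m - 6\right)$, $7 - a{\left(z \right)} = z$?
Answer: $\frac{1}{5103} \approx 0.00019596$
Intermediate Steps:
$a{\left(z \right)} = 7 - z$
$w{\left(m \right)} = \left(-6 + m\right) \left(3 + m\right)$ ($w{\left(m \right)} = \left(m + \left(-2 + 5\right)\right) \left(-6 + m\right) = \left(m + 3\right) \left(-6 + m\right) = \left(3 + m\right) \left(-6 + m\right) = \left(-6 + m\right) \left(3 + m\right)$)
$D{\left(y \right)} = 7 - y^{2}$
$O = 5103$ ($O = - 27 \left(7 - \left(-18 + 4^{2} - 12\right)^{2}\right) = - 27 \left(7 - \left(-18 + 16 - 12\right)^{2}\right) = - 27 \left(7 - \left(-14\right)^{2}\right) = - 27 \left(7 - 196\right) = \left(-27\right) \left(-189\right) = 5103$)
$\frac{1}{O} = \frac{1}{5103}$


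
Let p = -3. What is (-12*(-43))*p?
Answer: -1548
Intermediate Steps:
(-12*(-43))*p = -12*(-43)*(-3) = 516*(-3) = -1548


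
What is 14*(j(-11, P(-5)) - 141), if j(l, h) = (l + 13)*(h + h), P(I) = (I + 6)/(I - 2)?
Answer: -1982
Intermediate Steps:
P(I) = (6 + I)/(-2 + I)
j(l, h) = 2*h*(13 + l) (j(l, h) = (13 + l)*(2*h) = 2*h*(13 + l))
14*(j(-11, P(-5)) - 141) = 14*(2*((6 - 5)/(-2 - 5))*(13 - 11) - 141) = 14*(2*(1/(-7))*2 - 141) = 14*(2*(-⅐*1)*2 - 141) = 14*(2*(-⅐)*2 - 141) = 14*(-4/7 - 141) = 14*(-991/7) = -1982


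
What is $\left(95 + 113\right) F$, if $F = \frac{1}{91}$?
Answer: $\frac{16}{7} \approx 2.2857$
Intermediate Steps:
$F = \frac{1}{91} \approx 0.010989$
$\left(95 + 113\right) F = \left(95 + 113\right) \frac{1}{91} = 208 \cdot \frac{1}{91} = \frac{16}{7}$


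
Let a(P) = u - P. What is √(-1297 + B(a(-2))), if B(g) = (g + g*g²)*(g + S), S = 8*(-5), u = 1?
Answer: I*√2407 ≈ 49.061*I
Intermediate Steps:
S = -40
a(P) = 1 - P
B(g) = (-40 + g)*(g + g³) (B(g) = (g + g*g²)*(g - 40) = (g + g³)*(-40 + g) = (-40 + g)*(g + g³))
√(-1297 + B(a(-2))) = √(-1297 + (1 - 1*(-2))*(-40 + (1 - 1*(-2)) + (1 - 1*(-2))³ - 40*(1 - 1*(-2))²)) = √(-1297 + (1 + 2)*(-40 + (1 + 2) + (1 + 2)³ - 40*(1 + 2)²)) = √(-1297 + 3*(-40 + 3 + 3³ - 40*3²)) = √(-1297 + 3*(-40 + 3 + 27 - 40*9)) = √(-1297 + 3*(-40 + 3 + 27 - 360)) = √(-1297 + 3*(-370)) = √(-1297 - 1110) = √(-2407) = I*√2407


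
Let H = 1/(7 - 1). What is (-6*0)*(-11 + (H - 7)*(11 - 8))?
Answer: 0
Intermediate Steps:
H = 1/6 ≈ 0.16667
(-6*0)*(-11 + (H - 7)*(11 - 8)) = (-6*0)*(-11 + (1/6 - 7)*(11 - 8)) = 0*(-11 - 41/6*3) = 0*(-11 - 41/2) = 0*(-63/2) = 0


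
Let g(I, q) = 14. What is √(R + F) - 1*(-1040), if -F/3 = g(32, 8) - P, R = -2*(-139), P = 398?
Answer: 1040 + √1430 ≈ 1077.8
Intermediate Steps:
R = 278
F = 1152 (F = -3*(14 - 1*398) = -3*(14 - 398) = -3*(-384) = 1152)
√(R + F) - 1*(-1040) = √(278 + 1152) - 1*(-1040) = √1430 + 1040 = 1040 + √1430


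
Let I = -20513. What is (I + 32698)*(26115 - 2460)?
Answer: 288236175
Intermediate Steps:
(I + 32698)*(26115 - 2460) = (-20513 + 32698)*(26115 - 2460) = 12185*23655 = 288236175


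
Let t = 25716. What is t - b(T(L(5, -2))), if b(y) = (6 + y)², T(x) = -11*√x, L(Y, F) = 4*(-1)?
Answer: 26164 + 264*I ≈ 26164.0 + 264.0*I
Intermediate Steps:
L(Y, F) = -4
t - b(T(L(5, -2))) = 25716 - (6 - 22*I)²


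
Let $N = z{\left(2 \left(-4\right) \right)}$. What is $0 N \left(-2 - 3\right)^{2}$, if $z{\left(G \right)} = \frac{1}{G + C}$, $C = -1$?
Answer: $0$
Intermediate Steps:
$z{\left(G \right)} = \frac{1}{-1 + G}$ ($z{\left(G \right)} = \frac{1}{G - 1} = \frac{1}{-1 + G}$)
$N = - \frac{1}{9}$ ($N = \frac{1}{-1 + 2 \left(-4\right)} = \frac{1}{-1 - 8} = \frac{1}{-9} = - \frac{1}{9} \approx -0.11111$)
$0 N \left(-2 - 3\right)^{2} = 0 \left(- \frac{1}{9}\right) \left(-2 - 3\right)^{2} = 0 \left(-5\right)^{2} = 0 \cdot 25 = 0$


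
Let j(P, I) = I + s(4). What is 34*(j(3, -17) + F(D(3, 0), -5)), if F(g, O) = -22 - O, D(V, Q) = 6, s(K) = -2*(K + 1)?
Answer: -1496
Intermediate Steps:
s(K) = -2 - 2*K (s(K) = -2*(1 + K) = -2 - 2*K)
j(P, I) = -10 + I (j(P, I) = I + (-2 - 2*4) = I + (-2 - 8) = I - 10 = -10 + I)
34*(j(3, -17) + F(D(3, 0), -5)) = 34*((-10 - 17) + (-22 - 1*(-5))) = 34*(-27 + (-22 + 5)) = 34*(-27 - 17) = 34*(-44) = -1496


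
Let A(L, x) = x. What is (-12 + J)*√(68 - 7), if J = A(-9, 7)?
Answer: -5*√61 ≈ -39.051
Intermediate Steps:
J = 7
(-12 + J)*√(68 - 7) = (-12 + 7)*√(68 - 7) = -5*√61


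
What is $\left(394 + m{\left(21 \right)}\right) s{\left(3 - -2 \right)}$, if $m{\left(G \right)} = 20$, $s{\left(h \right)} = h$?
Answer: $2070$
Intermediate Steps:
$\left(394 + m{\left(21 \right)}\right) s{\left(3 - -2 \right)} = \left(394 + 20\right) \left(3 - -2\right) = 414 \left(3 + 2\right) = 414 \cdot 5 = 2070$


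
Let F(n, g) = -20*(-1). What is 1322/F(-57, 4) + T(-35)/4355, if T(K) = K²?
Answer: 578181/8710 ≈ 66.381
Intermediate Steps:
F(n, g) = 20 (F(n, g) = -4*(-5) = 20)
1322/F(-57, 4) + T(-35)/4355 = 1322/20 + (-35)²/4355 = 1322*(1/20) + 1225*(1/4355) = 661/10 + 245/871 = 578181/8710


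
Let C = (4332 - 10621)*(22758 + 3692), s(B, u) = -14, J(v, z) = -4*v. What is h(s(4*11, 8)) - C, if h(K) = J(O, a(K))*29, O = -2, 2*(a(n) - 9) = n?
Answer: 166344282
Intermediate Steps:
a(n) = 9 + n/2
C = -166344050 (C = -6289*26450 = -166344050)
h(K) = 232 (h(K) = -4*(-2)*29 = 8*29 = 232)
h(s(4*11, 8)) - C = 232 - 1*(-166344050) = 232 + 166344050 = 166344282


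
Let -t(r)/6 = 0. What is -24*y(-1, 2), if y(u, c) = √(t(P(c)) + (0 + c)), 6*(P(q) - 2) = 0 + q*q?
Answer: -24*√2 ≈ -33.941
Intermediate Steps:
P(q) = 2 + q²/6 (P(q) = 2 + (0 + q*q)/6 = 2 + (0 + q²)/6 = 2 + q²/6)
t(r) = 0 (t(r) = -6*0 = 0)
y(u, c) = √c (y(u, c) = √(0 + (0 + c)) = √(0 + c) = √c)
-24*y(-1, 2) = -24*√2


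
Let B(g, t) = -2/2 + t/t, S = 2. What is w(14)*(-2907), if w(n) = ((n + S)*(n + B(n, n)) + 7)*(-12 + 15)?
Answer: -2014551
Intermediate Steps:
B(g, t) = 0 (B(g, t) = -2*½ + 1 = -1 + 1 = 0)
w(n) = 21 + 3*n*(2 + n) (w(n) = ((n + 2)*(n + 0) + 7)*(-12 + 15) = ((2 + n)*n + 7)*3 = (n*(2 + n) + 7)*3 = (7 + n*(2 + n))*3 = 21 + 3*n*(2 + n))
w(14)*(-2907) = (21 + 3*14² + 6*14)*(-2907) = (21 + 3*196 + 84)*(-2907) = (21 + 588 + 84)*(-2907) = 693*(-2907) = -2014551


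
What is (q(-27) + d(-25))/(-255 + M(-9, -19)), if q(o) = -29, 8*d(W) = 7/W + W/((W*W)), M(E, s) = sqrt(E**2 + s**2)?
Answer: 2178/18995 + 726*sqrt(442)/1614575 ≈ 0.12412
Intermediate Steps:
d(W) = 1/W (d(W) = (7/W + W/((W*W)))/8 = (7/W + W/(W**2))/8 = (7/W + W/W**2)/8 = (7/W + 1/W)/8 = (8/W)/8 = 1/W)
(q(-27) + d(-25))/(-255 + M(-9, -19)) = (-29 + 1/(-25))/(-255 + sqrt((-9)**2 + (-19)**2)) = (-29 - 1/25)/(-255 + sqrt(81 + 361)) = -726/(25*(-255 + sqrt(442)))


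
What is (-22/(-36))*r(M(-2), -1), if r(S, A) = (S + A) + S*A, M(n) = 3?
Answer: -11/18 ≈ -0.61111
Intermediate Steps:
r(S, A) = A + S + A*S (r(S, A) = (A + S) + A*S = A + S + A*S)
(-22/(-36))*r(M(-2), -1) = (-22/(-36))*(-1 + 3 - 1*3) = (-22*(-1/36))*(-1 + 3 - 3) = (11/18)*(-1) = -11/18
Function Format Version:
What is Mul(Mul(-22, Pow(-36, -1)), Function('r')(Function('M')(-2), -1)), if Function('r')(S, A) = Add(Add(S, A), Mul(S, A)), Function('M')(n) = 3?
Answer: Rational(-11, 18) ≈ -0.61111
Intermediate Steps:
Function('r')(S, A) = Add(A, S, Mul(A, S)) (Function('r')(S, A) = Add(Add(A, S), Mul(A, S)) = Add(A, S, Mul(A, S)))
Mul(Mul(-22, Pow(-36, -1)), Function('r')(Function('M')(-2), -1)) = Mul(Mul(-22, Pow(-36, -1)), Add(-1, 3, Mul(-1, 3))) = Mul(Mul(-22, Rational(-1, 36)), Add(-1, 3, -3)) = Mul(Rational(11, 18), -1) = Rational(-11, 18)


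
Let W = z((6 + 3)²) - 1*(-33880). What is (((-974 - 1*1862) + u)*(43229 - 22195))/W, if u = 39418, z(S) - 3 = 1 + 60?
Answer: 192366447/8486 ≈ 22669.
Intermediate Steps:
z(S) = 64 (z(S) = 3 + (1 + 60) = 3 + 61 = 64)
W = 33944 (W = 64 - 1*(-33880) = 64 + 33880 = 33944)
(((-974 - 1*1862) + u)*(43229 - 22195))/W = (((-974 - 1*1862) + 39418)*(43229 - 22195))/33944 = (((-974 - 1862) + 39418)*21034)*(1/33944) = ((-2836 + 39418)*21034)*(1/33944) = (36582*21034)*(1/33944) = 769465788*(1/33944) = 192366447/8486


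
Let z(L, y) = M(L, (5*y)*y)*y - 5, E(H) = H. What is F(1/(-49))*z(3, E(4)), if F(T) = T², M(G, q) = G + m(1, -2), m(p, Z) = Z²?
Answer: 23/2401 ≈ 0.0095793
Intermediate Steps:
M(G, q) = 4 + G (M(G, q) = G + (-2)² = G + 4 = 4 + G)
z(L, y) = -5 + y*(4 + L) (z(L, y) = (4 + L)*y - 5 = y*(4 + L) - 5 = -5 + y*(4 + L))
F(1/(-49))*z(3, E(4)) = (1/(-49))²*(-5 + 4*(4 + 3)) = (-1/49)²*(-5 + 4*7) = (-5 + 28)/2401 = (1/2401)*23 = 23/2401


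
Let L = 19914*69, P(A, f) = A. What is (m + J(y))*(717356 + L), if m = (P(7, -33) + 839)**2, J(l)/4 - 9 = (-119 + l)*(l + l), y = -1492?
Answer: 41712675609456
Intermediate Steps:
J(l) = 36 + 8*l*(-119 + l) (J(l) = 36 + 4*((-119 + l)*(l + l)) = 36 + 4*((-119 + l)*(2*l)) = 36 + 4*(2*l*(-119 + l)) = 36 + 8*l*(-119 + l))
L = 1374066
m = 715716 (m = (7 + 839)**2 = 846**2 = 715716)
(m + J(y))*(717356 + L) = (715716 + (36 - 952*(-1492) + 8*(-1492)**2))*(717356 + 1374066) = (715716 + (36 + 1420384 + 8*2226064))*2091422 = (715716 + (36 + 1420384 + 17808512))*2091422 = (715716 + 19228932)*2091422 = 19944648*2091422 = 41712675609456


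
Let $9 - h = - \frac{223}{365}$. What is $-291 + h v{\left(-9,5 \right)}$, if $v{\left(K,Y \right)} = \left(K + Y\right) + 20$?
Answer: $- \frac{50087}{365} \approx -137.22$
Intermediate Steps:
$v{\left(K,Y \right)} = 20 + K + Y$
$h = \frac{3508}{365}$ ($h = 9 - - \frac{223}{365} = 9 + \frac{223}{365} = \frac{3508}{365} \approx 9.611$)
$-291 + h v{\left(-9,5 \right)} = -291 + \frac{3508 \left(20 - 9 + 5\right)}{365} = -291 + \frac{3508}{365} \cdot 16 = -291 + \frac{56128}{365} = - \frac{50087}{365}$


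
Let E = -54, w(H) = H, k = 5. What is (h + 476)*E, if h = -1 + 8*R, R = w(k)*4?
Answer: -34290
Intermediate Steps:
R = 20 (R = 5*4 = 20)
h = 159 (h = -1 + 8*20 = -1 + 160 = 159)
(h + 476)*E = (159 + 476)*(-54) = 635*(-54) = -34290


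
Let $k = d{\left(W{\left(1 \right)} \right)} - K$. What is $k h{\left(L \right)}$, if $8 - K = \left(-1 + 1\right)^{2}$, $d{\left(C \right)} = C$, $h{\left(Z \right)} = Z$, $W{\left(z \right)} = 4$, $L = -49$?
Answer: $196$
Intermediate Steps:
$K = 8$ ($K = 8 - \left(-1 + 1\right)^{2} = 8 - 0^{2} = 8 - 0 = 8 + 0 = 8$)
$k = -4$ ($k = 4 - 8 = -4$)
$k h{\left(L \right)} = \left(-4\right) \left(-49\right) = 196$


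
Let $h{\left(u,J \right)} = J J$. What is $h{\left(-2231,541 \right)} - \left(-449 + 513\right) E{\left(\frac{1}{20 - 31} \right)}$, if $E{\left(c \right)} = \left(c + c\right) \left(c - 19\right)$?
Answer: $\frac{35387521}{121} \approx 2.9246 \cdot 10^{5}$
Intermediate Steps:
$h{\left(u,J \right)} = J^{2}$
$E{\left(c \right)} = 2 c \left(-19 + c\right)$
$h{\left(-2231,541 \right)} - \left(-449 + 513\right) E{\left(\frac{1}{20 - 31} \right)} = 541^{2} - \left(-449 + 513\right) \frac{2 \left(-19 + \frac{1}{20 - 31}\right)}{20 - 31} = 292681 - 64 \frac{2 \left(-19 + \frac{1}{-11}\right)}{-11} = 292681 - 64 \cdot 2 \left(- \frac{1}{11}\right) \left(-19 - \frac{1}{11}\right) = 292681 - 64 \cdot 2 \left(- \frac{1}{11}\right) \left(- \frac{210}{11}\right) = 292681 - 64 \cdot \frac{420}{121} = 292681 - \frac{26880}{121} = \frac{35387521}{121}$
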